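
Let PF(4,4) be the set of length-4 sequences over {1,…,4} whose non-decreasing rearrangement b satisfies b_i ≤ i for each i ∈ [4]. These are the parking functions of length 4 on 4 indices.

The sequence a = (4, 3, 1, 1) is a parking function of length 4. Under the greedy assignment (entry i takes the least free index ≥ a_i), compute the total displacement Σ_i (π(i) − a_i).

1

Σπ = 10 ({1..4} each once); Σa = 4+3+1+1 = 9; disp = 10−9 = 1.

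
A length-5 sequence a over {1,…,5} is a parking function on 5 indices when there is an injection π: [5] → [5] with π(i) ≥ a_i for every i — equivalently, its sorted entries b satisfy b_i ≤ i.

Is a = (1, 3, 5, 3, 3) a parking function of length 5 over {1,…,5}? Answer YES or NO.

Sorted: b = (1, 3, 3, 3, 5).
  b_1=1 ≤ 1
  b_2=3 > 2
  fails at i=2 ⇒ NO

NO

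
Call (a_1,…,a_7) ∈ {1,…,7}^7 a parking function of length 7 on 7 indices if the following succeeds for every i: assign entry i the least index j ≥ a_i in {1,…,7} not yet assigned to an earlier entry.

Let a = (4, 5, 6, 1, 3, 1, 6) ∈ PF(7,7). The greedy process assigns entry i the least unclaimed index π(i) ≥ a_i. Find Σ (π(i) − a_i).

2

Σπ = 7·8/2 = 28 (π permutes [7]); Σa = 4+5+6+1+3+1+6 = 26; disp = 28−26 = 2.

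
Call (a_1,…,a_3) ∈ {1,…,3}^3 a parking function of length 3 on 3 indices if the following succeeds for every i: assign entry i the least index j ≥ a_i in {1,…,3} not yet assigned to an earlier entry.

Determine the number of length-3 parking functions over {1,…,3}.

16

|PF(3,3)| = (3−3+1)·(3+1)^(3−1) = 1×16 = 16 [KW]
One tuple (3,2,1) → sorted (1,2,3): b_i ≤ i ∀i, a PF.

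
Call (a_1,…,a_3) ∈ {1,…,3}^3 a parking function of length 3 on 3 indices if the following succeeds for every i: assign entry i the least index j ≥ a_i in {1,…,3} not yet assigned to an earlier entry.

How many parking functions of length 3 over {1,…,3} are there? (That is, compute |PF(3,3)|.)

16

Count = (3−3+1)·(3+1)^(3−1) = 1·16 = 16 (Pollak)
One tuple (1,1,2) → sorted (1,1,2): b_i ≤ i ∀i, a PF.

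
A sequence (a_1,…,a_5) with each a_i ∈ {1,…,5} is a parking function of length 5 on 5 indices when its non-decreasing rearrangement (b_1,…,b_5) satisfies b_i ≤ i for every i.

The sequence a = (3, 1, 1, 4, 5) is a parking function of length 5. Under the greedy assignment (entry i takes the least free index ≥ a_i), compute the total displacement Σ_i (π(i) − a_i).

Σπ = 15 ({1..5} each once); Σa = 3+1+1+4+5 = 14; disp = 15−14 = 1.

1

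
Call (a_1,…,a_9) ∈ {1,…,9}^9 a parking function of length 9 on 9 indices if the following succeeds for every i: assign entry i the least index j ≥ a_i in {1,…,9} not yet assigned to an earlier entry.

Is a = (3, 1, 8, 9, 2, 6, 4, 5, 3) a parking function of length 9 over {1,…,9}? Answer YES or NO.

Order a: b = (1, 2, 3, 3, 4, 5, 6, 8, 9).
  b_1=1 ≤ 1
  b_2=2 ≤ 2
  b_3=3 ≤ 3
  b_4=3 ≤ 4
  b_5=4 ≤ 5
  b_6=5 ≤ 6
  b_7=6 ≤ 7
  b_8=8 ≤ 8
  b_9=9 ≤ 9
All bounds hold ⇒ YES

YES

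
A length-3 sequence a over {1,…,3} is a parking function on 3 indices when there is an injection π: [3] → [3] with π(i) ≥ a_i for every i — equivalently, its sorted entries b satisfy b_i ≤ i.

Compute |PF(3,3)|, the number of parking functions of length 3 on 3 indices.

16

#PF = 1·4^2 = 1·16 = 16 (Pollak)
One tuple (2,1,1) → sorted (1,1,2): b_i ≤ i ∀i, a PF.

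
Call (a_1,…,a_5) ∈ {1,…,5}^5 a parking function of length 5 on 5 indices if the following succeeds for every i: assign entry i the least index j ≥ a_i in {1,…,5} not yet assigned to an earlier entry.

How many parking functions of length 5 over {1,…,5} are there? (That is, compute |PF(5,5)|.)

#PF = 1·6^4 = 1 · 1296 = 1296 (Konheim–Weiss)
Example (2,4,3,1,3) → sorted (1,2,3,3,4): b_i ≤ i ∀i, a PF.

1296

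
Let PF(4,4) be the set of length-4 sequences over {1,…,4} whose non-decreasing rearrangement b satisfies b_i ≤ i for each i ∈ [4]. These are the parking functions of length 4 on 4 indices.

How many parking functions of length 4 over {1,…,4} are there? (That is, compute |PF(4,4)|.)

|PF| = (4−4+1)·(4+1)^(4−1) = 1×125 = 125 [KW]
E.g. (1,2,4,3) → sorted (1,2,3,4): b_i ≤ i ∀i, a PF.

125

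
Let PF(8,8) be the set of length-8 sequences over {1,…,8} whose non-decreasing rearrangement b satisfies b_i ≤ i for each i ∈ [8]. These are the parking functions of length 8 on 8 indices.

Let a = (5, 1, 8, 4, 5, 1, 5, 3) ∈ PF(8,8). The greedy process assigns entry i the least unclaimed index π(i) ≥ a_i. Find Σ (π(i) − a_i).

Σπ = 8·9/2 = 36 (π permutes [8]); Σa = 5+1+8+4+5+1+5+3 = 32; disp = 36−32 = 4.

4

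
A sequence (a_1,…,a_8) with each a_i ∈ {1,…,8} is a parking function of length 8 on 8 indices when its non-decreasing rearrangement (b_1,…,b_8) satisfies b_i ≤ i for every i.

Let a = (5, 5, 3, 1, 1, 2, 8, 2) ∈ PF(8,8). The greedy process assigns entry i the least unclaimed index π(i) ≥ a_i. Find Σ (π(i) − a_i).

9

Σπ = 36 ({1..8} each once); Σa = 5+5+3+1+1+2+8+2 = 27; disp = 36−27 = 9.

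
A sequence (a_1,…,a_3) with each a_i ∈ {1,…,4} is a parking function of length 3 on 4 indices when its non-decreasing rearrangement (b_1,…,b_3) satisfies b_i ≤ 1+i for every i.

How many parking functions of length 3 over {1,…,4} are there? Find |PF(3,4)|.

Count = (4+1−3)·(4+1)^{3−1} = 2·25 = 50 (Pollak)
One tuple (2,2,4) → sorted (2,2,4): b_i ≤ 1+i ∀i, a PF.

50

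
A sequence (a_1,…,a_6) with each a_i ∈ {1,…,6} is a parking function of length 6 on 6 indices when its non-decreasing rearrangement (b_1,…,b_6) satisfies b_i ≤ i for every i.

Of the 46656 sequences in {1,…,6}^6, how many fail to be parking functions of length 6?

29849

#PF = (7−6)·7^(6−1) = 1·16807 = 16807 (Pollak)
One tuple (6,4,5,6,3,2) → sorted (2,3,4,5,6,6): b_1=2>1, not a PF.
Total 46656; non-PF = 46656−16807 = 29849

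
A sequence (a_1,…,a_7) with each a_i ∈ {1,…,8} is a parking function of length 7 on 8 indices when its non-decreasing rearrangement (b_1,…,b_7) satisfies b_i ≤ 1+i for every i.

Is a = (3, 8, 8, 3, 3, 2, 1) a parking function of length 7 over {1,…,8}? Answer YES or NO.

NO

Sorted: b = (1, 2, 3, 3, 3, 8, 8).
  b_1=1 ≤ 2
  b_2=2 ≤ 3
  b_3=3 ≤ 4
  b_4=3 ≤ 5
  b_5=3 ≤ 6
  b_6=8 > 7
  fails at i=6 ⇒ NO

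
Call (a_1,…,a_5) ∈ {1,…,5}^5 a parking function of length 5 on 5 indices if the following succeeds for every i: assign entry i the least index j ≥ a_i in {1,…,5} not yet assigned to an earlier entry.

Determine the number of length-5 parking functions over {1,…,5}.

1296

Count = (5−5+1)·(5+1)^(5−1) = 1×1296 = 1296 [KW]
One tuple (3,2,4,1,1) → sorted (1,1,2,3,4): b_i ≤ i ∀i, a PF.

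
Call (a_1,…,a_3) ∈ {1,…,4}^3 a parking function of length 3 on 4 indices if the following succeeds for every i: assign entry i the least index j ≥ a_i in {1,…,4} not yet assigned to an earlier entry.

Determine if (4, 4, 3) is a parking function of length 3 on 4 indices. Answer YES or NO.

Sorted: b = (3, 4, 4).
  b_1=3 > 2
  fails at i=1 ⇒ NO

NO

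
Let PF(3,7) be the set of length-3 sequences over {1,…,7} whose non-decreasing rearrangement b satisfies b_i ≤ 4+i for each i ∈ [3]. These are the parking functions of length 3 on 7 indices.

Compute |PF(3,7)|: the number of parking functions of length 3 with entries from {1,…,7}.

320

#PF = (7+1−3)·(7+1)^{3−1} = 5·64 = 320 (Konheim–Weiss)
One tuple (4,1,6) → sorted (1,4,6): b_i ≤ 4+i ∀i, a PF.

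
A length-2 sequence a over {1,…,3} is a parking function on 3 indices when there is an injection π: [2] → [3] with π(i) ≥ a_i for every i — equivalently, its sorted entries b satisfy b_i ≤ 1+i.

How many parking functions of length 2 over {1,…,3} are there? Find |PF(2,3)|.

Count = (3+1−2)·(3+1)^{2−1} = 2·4 = 8 [KW]
E.g. (3,2) → sorted (2,3): b_i ≤ 1+i ∀i, a PF.

8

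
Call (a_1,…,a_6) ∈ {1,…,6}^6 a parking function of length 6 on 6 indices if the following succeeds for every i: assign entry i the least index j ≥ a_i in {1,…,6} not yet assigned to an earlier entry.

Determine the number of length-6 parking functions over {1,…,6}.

16807

|PF(6,6)| = (7−6)·7^(6−1) = 1×16807 = 16807 (Konheim–Weiss)
Example (2,1,3,1,3,4) → sorted (1,1,2,3,3,4): b_i ≤ i ∀i, a PF.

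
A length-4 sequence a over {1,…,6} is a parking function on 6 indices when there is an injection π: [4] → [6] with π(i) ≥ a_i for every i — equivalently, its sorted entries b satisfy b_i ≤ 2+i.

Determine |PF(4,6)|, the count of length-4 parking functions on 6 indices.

1029

#PF = (6−4+1)·(6+1)^(4−1) = 3·343 = 1029 [KW]
E.g. (4,3,2,1) → sorted (1,2,3,4): b_i ≤ 2+i ∀i, a PF.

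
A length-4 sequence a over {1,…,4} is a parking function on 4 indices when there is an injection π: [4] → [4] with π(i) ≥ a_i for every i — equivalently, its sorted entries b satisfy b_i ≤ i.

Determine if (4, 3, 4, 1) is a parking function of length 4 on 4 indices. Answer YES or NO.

Sorted: b = (1, 3, 4, 4).
  b_1=1 ≤ 1
  b_2=3 > 2
  fails at i=2 ⇒ NO

NO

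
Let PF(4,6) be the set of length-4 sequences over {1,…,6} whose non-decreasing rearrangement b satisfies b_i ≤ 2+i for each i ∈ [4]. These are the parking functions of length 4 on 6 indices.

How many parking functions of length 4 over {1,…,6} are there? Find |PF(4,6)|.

Count = 3·7^3 = 3 · 343 = 1029 (Pollak)
One tuple (3,1,4,6) → sorted (1,3,4,6): b_i ≤ 2+i ∀i, a PF.

1029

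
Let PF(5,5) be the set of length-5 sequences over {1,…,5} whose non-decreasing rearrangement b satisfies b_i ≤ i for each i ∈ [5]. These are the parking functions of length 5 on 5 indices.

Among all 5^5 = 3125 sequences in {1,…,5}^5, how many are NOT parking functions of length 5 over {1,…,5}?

1829

#PF = (5−5+1)·(5+1)^(5−1) = 1×1296 = 1296
E.g. (5,3,1,5,4) → sorted (1,3,4,5,5): b_2=3>2, not a PF.
5^5 − 1296 = 3125 − 1296 = 1829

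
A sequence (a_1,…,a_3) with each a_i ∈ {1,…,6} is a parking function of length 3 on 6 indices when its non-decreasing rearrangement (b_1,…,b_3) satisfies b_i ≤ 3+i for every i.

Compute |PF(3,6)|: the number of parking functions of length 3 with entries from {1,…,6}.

|PF| = (6−3+1)·(6+1)^(3−1) = 4·49 = 196 (Konheim–Weiss)
Example (1,2,6) → sorted (1,2,6): b_i ≤ 3+i ∀i, a PF.

196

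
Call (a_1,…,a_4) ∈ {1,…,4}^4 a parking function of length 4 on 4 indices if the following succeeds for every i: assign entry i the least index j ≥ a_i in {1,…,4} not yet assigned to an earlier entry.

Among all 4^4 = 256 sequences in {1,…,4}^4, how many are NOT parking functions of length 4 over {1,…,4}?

131

#PF = (5−4)·5^(4−1) = 1·125 = 125 [KW]
One tuple (4,4,4,3) → sorted (3,4,4,4): b_1=3>1, not a PF.
4^4 − 125 = 256 − 125 = 131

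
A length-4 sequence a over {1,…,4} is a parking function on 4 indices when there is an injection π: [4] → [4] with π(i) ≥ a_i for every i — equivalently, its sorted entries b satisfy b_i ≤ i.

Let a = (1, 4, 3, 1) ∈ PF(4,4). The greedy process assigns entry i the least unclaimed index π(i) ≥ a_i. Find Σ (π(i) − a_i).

Σπ = 10 ({1..4} each once); Σa = 1+4+3+1 = 9; disp = 10−9 = 1.

1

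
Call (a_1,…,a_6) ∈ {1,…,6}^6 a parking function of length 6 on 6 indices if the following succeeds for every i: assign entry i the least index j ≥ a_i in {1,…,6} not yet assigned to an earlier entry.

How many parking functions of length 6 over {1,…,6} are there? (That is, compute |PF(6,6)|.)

16807

Count = 1·7^5 = 1·16807 = 16807 (Konheim–Weiss)
Check (4,1,2,1,1,4) → sorted (1,1,1,2,4,4): b_i ≤ i ∀i, a PF.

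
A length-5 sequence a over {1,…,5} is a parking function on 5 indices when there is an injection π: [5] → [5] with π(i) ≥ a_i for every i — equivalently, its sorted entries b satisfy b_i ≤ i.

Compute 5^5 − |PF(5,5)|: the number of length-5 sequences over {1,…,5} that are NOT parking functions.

1829

Count = (5+1−5)·(5+1)^{5−1} = 1 · 1296 = 1296 (Konheim–Weiss)
E.g. (5,5,3,2,5) → sorted (2,3,5,5,5): b_1=2>1, not a PF.
5^5 − 1296 = 3125 − 1296 = 1829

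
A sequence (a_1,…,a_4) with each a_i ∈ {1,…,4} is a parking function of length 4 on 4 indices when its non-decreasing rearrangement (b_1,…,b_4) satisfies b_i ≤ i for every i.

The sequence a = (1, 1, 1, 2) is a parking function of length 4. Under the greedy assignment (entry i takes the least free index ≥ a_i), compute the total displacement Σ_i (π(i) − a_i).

Σπ = 10 ({1..4} each once); Σa = 1+1+1+2 = 5; disp = 10−5 = 5.

5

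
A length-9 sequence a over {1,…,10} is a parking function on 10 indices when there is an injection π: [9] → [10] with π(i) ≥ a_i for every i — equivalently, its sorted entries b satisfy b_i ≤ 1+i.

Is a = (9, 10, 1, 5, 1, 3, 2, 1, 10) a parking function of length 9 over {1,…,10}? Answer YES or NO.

NO

Sorted: b = (1, 1, 1, 2, 3, 5, 9, 10, 10).
  b_1=1 ≤ 2
  b_2=1 ≤ 3
  b_3=1 ≤ 4
  b_4=2 ≤ 5
  b_5=3 ≤ 6
  b_6=5 ≤ 7
  b_7=9 > 8
  fails at i=7 ⇒ NO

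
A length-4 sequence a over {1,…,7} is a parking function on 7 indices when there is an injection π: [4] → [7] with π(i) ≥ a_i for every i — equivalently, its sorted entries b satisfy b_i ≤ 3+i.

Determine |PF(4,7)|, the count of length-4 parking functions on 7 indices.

2048

|PF(4,7)| = (7−4+1)·(7+1)^(4−1) = 4 · 512 = 2048 [KW]
E.g. (3,6,5,1) → sorted (1,3,5,6): b_i ≤ 3+i ∀i, a PF.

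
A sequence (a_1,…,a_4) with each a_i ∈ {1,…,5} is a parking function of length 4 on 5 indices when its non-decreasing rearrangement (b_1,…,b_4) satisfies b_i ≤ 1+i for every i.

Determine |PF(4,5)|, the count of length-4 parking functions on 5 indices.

#PF = 2·6^3 = 2·216 = 432 [KW]
E.g. (3,2,5,2) → sorted (2,2,3,5): b_i ≤ 1+i ∀i, a PF.

432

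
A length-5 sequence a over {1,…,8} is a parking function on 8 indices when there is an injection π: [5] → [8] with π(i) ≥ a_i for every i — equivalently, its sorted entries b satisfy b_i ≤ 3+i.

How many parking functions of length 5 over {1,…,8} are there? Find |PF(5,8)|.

#PF = 4·9^4 = 4×6561 = 26244 (Pollak)
E.g. (2,3,1,7,1) → sorted (1,1,2,3,7): b_i ≤ 3+i ∀i, a PF.

26244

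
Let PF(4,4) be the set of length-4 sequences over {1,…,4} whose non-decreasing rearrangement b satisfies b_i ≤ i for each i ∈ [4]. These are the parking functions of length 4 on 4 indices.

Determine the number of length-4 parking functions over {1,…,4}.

Count = (4−4+1)·(4+1)^(4−1) = 1·125 = 125 (Konheim–Weiss)
Check (1,4,1,3) → sorted (1,1,3,4): b_i ≤ i ∀i, a PF.

125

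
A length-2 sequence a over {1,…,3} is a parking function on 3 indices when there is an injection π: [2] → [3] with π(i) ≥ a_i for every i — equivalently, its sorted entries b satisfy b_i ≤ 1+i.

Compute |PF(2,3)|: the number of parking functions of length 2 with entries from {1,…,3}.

8

Count = (3+1−2)·(3+1)^{2−1} = 2×4 = 8
Check (1,2) → sorted (1,2): b_i ≤ 1+i ∀i, a PF.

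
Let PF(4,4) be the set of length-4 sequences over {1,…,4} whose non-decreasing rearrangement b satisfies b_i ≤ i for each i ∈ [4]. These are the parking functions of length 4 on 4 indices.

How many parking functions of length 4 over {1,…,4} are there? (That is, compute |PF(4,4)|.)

#PF = (5−4)·5^(4−1) = 1·125 = 125 (Konheim–Weiss)
Example (1,1,1,3) → sorted (1,1,1,3): b_i ≤ i ∀i, a PF.

125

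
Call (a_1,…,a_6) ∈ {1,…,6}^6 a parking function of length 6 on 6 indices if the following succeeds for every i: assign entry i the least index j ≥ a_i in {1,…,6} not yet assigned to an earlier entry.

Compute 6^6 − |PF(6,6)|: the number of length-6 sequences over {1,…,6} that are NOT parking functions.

29849

|PF| = (6−6+1)·(6+1)^(6−1) = 1×16807 = 16807 (Konheim–Weiss)
Example (5,6,6,5,6,5) → sorted (5,5,5,6,6,6): b_1=5>1, not a PF.
Total 46656; non-PF = 46656−16807 = 29849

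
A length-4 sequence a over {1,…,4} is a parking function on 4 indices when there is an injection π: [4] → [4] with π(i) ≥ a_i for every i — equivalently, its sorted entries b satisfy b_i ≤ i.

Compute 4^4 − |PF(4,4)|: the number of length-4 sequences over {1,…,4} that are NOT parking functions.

131

|PF(4,4)| = 1·5^3 = 1·125 = 125 [KW]
Check (3,2,3,3) → sorted (2,3,3,3): b_1=2>1, not a PF.
4^4 − 125 = 256 − 125 = 131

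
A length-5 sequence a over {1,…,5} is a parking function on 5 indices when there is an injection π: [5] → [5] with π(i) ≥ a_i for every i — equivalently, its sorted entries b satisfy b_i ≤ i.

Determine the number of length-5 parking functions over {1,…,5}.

#PF = (5+1−5)·(5+1)^{5−1} = 1·1296 = 1296 [KW]
One tuple (4,4,1,1,3) → sorted (1,1,3,4,4): b_i ≤ i ∀i, a PF.

1296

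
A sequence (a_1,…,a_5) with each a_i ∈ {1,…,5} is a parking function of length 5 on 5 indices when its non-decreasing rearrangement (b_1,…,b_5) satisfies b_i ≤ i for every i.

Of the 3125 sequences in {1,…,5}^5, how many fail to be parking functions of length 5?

|PF| = (5+1−5)·(5+1)^{5−1} = 1×1296 = 1296 [KW]
One tuple (4,3,3,3,5) → sorted (3,3,3,4,5): b_1=3>1, not a PF.
Total 3125; non-PF = 3125−1296 = 1829

1829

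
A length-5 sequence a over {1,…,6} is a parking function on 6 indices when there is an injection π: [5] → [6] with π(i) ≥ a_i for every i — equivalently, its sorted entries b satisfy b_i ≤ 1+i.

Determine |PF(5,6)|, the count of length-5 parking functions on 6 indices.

4802

|PF| = (6+1−5)·(6+1)^{5−1} = 2×2401 = 4802 (Konheim–Weiss)
E.g. (1,2,1,2,4) → sorted (1,1,2,2,4): b_i ≤ 1+i ∀i, a PF.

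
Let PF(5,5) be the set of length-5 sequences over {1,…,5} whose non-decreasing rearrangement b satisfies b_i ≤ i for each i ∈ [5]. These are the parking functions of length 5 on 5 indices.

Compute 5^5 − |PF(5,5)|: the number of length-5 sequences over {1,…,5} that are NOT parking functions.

|PF(5,5)| = (5+1−5)·(5+1)^{5−1} = 1 · 1296 = 1296 (Konheim–Weiss)
E.g. (5,2,3,4,4) → sorted (2,3,4,4,5): b_1=2>1, not a PF.
Total 3125; non-PF = 3125−1296 = 1829

1829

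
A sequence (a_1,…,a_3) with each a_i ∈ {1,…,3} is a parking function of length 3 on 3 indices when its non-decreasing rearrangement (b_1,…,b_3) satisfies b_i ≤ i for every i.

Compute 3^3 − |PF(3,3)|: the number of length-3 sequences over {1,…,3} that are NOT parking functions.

11

Count = (3−3+1)·(3+1)^(3−1) = 1·16 = 16
Example (3,3,3) → sorted (3,3,3): b_1=3>1, not a PF.
3^3 − 16 = 27 − 16 = 11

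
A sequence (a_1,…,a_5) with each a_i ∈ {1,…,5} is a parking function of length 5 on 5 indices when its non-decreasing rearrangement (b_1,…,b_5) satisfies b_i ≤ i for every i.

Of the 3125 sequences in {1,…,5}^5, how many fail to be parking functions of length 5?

|PF(5,5)| = 1·6^4 = 1 · 1296 = 1296 [KW]
Check (2,4,3,4,4) → sorted (2,3,4,4,4): b_1=2>1, not a PF.
So 3125 − 1296 = 1829 fail.

1829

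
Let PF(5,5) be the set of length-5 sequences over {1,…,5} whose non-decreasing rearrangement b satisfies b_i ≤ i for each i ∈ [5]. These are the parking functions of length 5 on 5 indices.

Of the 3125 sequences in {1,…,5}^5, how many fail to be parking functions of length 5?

Count = (6−5)·6^(5−1) = 1·1296 = 1296 (Pollak)
One tuple (4,3,5,5,1) → sorted (1,3,4,5,5): b_2=3>2, not a PF.
5^5 − 1296 = 3125 − 1296 = 1829

1829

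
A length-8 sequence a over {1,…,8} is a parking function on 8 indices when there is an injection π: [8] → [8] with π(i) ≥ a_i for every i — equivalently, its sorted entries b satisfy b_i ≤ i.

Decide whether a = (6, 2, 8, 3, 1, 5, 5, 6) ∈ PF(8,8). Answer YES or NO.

Rearranged: b = (1, 2, 3, 5, 5, 6, 6, 8).
  b_1=1 ≤ 1
  b_2=2 ≤ 2
  b_3=3 ≤ 3
  b_4=5 > 4
  fails at i=4 ⇒ NO

NO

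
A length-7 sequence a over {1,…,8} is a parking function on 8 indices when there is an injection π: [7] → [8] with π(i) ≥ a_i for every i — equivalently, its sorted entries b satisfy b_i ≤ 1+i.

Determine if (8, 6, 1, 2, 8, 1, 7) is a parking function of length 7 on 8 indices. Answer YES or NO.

Sorted: b = (1, 1, 2, 6, 7, 8, 8).
  b_1=1 ≤ 2
  b_2=1 ≤ 3
  b_3=2 ≤ 4
  b_4=6 > 5
  fails at i=4 ⇒ NO

NO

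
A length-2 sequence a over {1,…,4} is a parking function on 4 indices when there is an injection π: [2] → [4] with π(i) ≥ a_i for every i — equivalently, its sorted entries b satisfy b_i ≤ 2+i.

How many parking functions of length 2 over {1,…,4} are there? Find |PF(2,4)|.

15

#PF = (5−2)·5^(2−1) = 3×5 = 15
Check (3,3) → sorted (3,3): b_i ≤ 2+i ∀i, a PF.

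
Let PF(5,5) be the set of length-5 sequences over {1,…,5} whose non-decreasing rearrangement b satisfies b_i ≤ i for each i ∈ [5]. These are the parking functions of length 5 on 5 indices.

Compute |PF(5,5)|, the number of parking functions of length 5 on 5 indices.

1296

Count = (6−5)·6^(5−1) = 1×1296 = 1296 (Konheim–Weiss)
Check (3,1,3,2,4) → sorted (1,2,3,3,4): b_i ≤ i ∀i, a PF.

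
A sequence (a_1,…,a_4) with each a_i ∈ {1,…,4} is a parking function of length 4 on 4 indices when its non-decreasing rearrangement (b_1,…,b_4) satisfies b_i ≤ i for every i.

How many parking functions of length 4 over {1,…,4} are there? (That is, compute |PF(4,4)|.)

125

|PF| = 1·5^3 = 1·125 = 125 (Pollak)
E.g. (3,3,1,1) → sorted (1,1,3,3): b_i ≤ i ∀i, a PF.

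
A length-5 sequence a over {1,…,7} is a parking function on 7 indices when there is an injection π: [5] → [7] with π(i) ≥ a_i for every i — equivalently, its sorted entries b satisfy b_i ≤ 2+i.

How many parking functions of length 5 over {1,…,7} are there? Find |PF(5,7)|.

12288

|PF| = (7−5+1)·(7+1)^(5−1) = 3 · 4096 = 12288 [KW]
E.g. (1,4,4,2,2) → sorted (1,2,2,4,4): b_i ≤ 2+i ∀i, a PF.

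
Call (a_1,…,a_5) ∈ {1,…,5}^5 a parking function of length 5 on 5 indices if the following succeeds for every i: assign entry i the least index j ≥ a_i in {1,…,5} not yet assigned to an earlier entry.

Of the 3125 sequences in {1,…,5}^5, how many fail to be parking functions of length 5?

Count = 1·6^4 = 1 · 1296 = 1296
Example (3,5,3,4,2) → sorted (2,3,3,4,5): b_1=2>1, not a PF.
5^5 − 1296 = 3125 − 1296 = 1829

1829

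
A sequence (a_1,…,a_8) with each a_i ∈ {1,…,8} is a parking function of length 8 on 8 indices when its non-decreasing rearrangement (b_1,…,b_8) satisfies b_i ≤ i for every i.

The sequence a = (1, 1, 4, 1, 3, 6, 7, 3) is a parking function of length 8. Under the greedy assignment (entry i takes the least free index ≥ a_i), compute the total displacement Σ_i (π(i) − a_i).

10

Σπ(i) = 1+…+8 = 36; Σa = 1+1+4+1+3+6+7+3 = 26; disp = 36−26 = 10.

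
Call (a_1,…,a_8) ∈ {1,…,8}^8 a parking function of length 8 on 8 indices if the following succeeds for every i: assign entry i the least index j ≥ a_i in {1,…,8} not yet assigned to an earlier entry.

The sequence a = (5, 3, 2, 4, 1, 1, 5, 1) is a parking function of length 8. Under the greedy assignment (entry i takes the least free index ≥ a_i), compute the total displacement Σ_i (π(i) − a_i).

14

Σπ = 8·9/2 = 36 (π permutes [8]); Σa = 5+3+2+4+1+1+5+1 = 22; disp = 36−22 = 14.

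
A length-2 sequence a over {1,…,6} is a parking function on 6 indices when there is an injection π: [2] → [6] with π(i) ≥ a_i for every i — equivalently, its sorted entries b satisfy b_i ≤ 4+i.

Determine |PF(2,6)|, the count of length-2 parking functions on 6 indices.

Count = (6+1−2)·(6+1)^{2−1} = 5·7 = 35 (Pollak)
Example (5,1) → sorted (1,5): b_i ≤ 4+i ∀i, a PF.

35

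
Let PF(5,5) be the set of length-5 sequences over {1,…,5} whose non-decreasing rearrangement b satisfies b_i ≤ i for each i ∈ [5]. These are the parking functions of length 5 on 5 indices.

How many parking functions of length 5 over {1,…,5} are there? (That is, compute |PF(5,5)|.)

|PF(5,5)| = (6−5)·6^(5−1) = 1×1296 = 1296
One tuple (1,3,4,2,2) → sorted (1,2,2,3,4): b_i ≤ i ∀i, a PF.

1296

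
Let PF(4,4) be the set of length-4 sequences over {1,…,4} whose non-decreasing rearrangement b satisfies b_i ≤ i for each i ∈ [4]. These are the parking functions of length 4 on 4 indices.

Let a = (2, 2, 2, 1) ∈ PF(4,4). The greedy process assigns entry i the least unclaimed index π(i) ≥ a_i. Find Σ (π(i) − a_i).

3

Σπ = 4·5/2 = 10 (π permutes [4]); Σa = 2+2+2+1 = 7; disp = 10−7 = 3.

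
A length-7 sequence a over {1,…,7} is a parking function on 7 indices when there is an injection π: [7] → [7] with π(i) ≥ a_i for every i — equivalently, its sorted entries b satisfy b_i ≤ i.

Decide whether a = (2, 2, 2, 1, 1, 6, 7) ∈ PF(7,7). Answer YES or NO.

Sorted: b = (1, 1, 2, 2, 2, 6, 7).
  b_1=1 ≤ 1
  b_2=1 ≤ 2
  b_3=2 ≤ 3
  b_4=2 ≤ 4
  b_5=2 ≤ 5
  b_6=6 ≤ 6
  b_7=7 ≤ 7
All bounds hold ⇒ YES

YES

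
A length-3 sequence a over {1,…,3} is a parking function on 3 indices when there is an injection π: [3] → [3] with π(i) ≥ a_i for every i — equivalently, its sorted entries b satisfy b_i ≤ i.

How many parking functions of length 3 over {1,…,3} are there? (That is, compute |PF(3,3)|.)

|PF| = 1·4^2 = 1·16 = 16 (Konheim–Weiss)
One tuple (3,2,1) → sorted (1,2,3): b_i ≤ i ∀i, a PF.

16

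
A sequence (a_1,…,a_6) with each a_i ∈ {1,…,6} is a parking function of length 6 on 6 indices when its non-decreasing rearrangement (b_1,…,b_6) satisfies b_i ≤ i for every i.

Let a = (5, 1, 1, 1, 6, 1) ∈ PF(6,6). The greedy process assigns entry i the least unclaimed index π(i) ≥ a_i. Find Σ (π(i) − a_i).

Σπ = 6·7/2 = 21 (π permutes [6]); Σa = 5+1+1+1+6+1 = 15; disp = 21−15 = 6.

6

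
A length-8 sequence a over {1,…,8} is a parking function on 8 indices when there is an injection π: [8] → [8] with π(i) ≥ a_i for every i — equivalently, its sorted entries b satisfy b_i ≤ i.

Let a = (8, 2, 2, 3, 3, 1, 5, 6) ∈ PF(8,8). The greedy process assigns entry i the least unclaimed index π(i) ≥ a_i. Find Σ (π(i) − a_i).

6

Σπ = 36 ({1..8} each once); Σa = 8+2+2+3+3+1+5+6 = 30; disp = 36−30 = 6.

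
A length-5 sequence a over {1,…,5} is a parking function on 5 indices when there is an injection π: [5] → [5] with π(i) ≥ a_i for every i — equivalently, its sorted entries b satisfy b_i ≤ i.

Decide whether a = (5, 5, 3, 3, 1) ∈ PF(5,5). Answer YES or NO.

NO

Order a: b = (1, 3, 3, 5, 5).
  b_1=1 ≤ 1
  b_2=3 > 2
  fails at i=2 ⇒ NO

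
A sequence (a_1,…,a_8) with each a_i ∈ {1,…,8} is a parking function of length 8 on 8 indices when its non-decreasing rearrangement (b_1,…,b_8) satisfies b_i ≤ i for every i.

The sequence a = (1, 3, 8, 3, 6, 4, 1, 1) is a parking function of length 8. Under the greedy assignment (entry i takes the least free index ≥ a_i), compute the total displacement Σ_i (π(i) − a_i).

Σπ(i) = 1+…+8 = 36; Σa = 1+3+8+3+6+4+1+1 = 27; disp = 36−27 = 9.

9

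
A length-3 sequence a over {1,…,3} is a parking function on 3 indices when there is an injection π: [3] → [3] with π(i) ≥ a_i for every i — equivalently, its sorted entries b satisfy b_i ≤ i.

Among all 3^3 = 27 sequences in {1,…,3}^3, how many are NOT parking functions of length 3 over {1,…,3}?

11

#PF = 1·4^2 = 1 · 16 = 16 (Konheim–Weiss)
Example (3,2,3) → sorted (2,3,3): b_1=2>1, not a PF.
3^3 − 16 = 27 − 16 = 11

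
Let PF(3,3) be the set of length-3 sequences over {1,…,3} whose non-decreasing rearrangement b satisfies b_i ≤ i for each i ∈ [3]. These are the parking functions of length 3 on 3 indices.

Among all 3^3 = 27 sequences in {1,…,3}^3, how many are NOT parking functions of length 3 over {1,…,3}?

|PF| = (4−3)·4^(3−1) = 1×16 = 16
E.g. (2,2,2) → sorted (2,2,2): b_1=2>1, not a PF.
Total 27; non-PF = 27−16 = 11

11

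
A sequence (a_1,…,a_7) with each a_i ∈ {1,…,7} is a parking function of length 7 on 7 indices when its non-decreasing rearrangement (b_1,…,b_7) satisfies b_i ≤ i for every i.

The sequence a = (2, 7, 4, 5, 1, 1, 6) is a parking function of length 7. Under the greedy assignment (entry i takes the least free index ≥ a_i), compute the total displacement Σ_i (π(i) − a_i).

2

Σπ = 28 ({1..7} each once); Σa = 2+7+4+5+1+1+6 = 26; disp = 28−26 = 2.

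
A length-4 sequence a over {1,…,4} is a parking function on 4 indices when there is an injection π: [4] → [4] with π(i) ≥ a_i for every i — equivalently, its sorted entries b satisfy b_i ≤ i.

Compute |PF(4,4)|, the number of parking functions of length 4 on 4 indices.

125

|PF(4,4)| = 1·5^3 = 1×125 = 125 (Pollak)
Example (3,2,1,3) → sorted (1,2,3,3): b_i ≤ i ∀i, a PF.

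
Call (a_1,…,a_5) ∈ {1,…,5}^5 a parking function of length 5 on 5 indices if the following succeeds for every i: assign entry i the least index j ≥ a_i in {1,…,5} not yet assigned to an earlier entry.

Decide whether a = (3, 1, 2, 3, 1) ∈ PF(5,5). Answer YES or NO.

YES

Order a: b = (1, 1, 2, 3, 3).
  b_1=1 ≤ 1
  b_2=1 ≤ 2
  b_3=2 ≤ 3
  b_4=3 ≤ 4
  b_5=3 ≤ 5
All bounds hold ⇒ YES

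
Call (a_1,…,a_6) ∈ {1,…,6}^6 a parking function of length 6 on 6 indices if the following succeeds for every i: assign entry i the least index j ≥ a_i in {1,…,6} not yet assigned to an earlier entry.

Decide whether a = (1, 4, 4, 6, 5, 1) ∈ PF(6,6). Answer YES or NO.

Rearranged: b = (1, 1, 4, 4, 5, 6).
  b_1=1 ≤ 1
  b_2=1 ≤ 2
  b_3=4 > 3
  fails at i=3 ⇒ NO

NO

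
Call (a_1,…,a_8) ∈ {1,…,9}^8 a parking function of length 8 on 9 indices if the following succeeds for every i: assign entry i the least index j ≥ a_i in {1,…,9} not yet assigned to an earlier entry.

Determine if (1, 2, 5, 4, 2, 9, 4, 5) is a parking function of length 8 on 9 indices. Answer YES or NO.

Sorted: b = (1, 2, 2, 4, 4, 5, 5, 9).
  b_1=1 ≤ 2
  b_2=2 ≤ 3
  b_3=2 ≤ 4
  b_4=4 ≤ 5
  b_5=4 ≤ 6
  b_6=5 ≤ 7
  b_7=5 ≤ 8
  b_8=9 ≤ 9
All bounds hold ⇒ YES

YES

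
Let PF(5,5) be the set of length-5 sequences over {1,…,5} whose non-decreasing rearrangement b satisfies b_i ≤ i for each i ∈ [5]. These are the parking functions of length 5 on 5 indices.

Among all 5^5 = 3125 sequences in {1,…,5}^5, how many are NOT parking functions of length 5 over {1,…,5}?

1829

|PF(5,5)| = (6−5)·6^(5−1) = 1×1296 = 1296 (Konheim–Weiss)
Check (5,5,5,1,5) → sorted (1,5,5,5,5): b_2=5>2, not a PF.
So 3125 − 1296 = 1829 fail.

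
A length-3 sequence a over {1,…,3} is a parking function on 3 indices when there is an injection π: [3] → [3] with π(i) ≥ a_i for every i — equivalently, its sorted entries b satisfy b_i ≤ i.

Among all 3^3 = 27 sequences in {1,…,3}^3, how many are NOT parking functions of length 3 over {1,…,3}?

11

|PF(3,3)| = (3+1−3)·(3+1)^{3−1} = 1·16 = 16 (Konheim–Weiss)
Check (3,2,2) → sorted (2,2,3): b_1=2>1, not a PF.
3^3 − 16 = 27 − 16 = 11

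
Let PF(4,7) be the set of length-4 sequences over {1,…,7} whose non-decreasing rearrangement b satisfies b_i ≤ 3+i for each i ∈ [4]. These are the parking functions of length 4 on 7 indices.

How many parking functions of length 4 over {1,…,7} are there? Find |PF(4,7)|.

|PF| = 4·8^3 = 4×512 = 2048 (Pollak)
E.g. (6,5,3,1) → sorted (1,3,5,6): b_i ≤ 3+i ∀i, a PF.

2048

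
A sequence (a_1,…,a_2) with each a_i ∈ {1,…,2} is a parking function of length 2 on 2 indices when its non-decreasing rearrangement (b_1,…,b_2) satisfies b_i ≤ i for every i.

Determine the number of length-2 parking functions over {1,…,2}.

3

|PF(2,2)| = (3−2)·3^(2−1) = 1 · 3 = 3 [KW]
E.g. (1,2) → sorted (1,2): b_i ≤ i ∀i, a PF.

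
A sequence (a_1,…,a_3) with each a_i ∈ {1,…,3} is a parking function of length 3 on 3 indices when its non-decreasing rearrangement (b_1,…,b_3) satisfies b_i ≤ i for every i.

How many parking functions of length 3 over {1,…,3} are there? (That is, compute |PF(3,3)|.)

16

Count = (3+1−3)·(3+1)^{3−1} = 1 · 16 = 16 (Pollak)
Example (2,2,1) → sorted (1,2,2): b_i ≤ i ∀i, a PF.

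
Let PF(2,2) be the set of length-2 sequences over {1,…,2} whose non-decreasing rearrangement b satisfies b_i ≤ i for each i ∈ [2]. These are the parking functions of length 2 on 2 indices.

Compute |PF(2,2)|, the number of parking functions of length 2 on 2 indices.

|PF(2,2)| = (2−2+1)·(2+1)^(2−1) = 1 · 3 = 3 (Konheim–Weiss)
Example (2,1) → sorted (1,2): b_i ≤ i ∀i, a PF.

3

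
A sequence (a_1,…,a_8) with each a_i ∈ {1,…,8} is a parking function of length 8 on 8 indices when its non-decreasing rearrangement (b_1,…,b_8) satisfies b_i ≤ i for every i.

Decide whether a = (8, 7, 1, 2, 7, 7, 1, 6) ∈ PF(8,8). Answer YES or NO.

NO

Rearranged: b = (1, 1, 2, 6, 7, 7, 7, 8).
  b_1=1 ≤ 1
  b_2=1 ≤ 2
  b_3=2 ≤ 3
  b_4=6 > 4
  fails at i=4 ⇒ NO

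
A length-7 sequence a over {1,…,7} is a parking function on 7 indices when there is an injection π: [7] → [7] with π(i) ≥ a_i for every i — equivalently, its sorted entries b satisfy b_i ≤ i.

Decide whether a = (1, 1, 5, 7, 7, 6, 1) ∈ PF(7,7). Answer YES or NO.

NO

Order a: b = (1, 1, 1, 5, 6, 7, 7).
  b_1=1 ≤ 1
  b_2=1 ≤ 2
  b_3=1 ≤ 3
  b_4=5 > 4
  fails at i=4 ⇒ NO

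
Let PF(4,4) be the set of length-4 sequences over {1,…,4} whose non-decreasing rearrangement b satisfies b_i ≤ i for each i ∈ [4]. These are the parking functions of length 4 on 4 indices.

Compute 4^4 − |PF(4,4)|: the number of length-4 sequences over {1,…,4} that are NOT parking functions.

|PF(4,4)| = (4+1−4)·(4+1)^{4−1} = 1 · 125 = 125 (Konheim–Weiss)
Check (4,2,4,4) → sorted (2,4,4,4): b_1=2>1, not a PF.
Total 256; non-PF = 256−125 = 131

131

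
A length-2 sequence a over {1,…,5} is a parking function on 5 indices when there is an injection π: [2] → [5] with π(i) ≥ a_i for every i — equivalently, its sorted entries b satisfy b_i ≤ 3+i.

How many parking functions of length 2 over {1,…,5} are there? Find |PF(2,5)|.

24

Count = (5+1−2)·(5+1)^{2−1} = 4×6 = 24
One tuple (5,1) → sorted (1,5): b_i ≤ 3+i ∀i, a PF.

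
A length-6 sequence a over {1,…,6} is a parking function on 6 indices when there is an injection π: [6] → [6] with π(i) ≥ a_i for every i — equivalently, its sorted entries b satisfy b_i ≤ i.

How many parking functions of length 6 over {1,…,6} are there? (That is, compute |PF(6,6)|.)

16807

#PF = 1·7^5 = 1×16807 = 16807 [KW]
Example (3,3,1,1,2,5) → sorted (1,1,2,3,3,5): b_i ≤ i ∀i, a PF.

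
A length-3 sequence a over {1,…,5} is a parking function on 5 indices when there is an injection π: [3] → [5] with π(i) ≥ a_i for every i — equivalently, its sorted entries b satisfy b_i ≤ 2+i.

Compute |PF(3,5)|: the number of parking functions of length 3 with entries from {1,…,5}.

Count = 3·6^2 = 3 · 36 = 108 (Pollak)
Example (1,2,3) → sorted (1,2,3): b_i ≤ 2+i ∀i, a PF.

108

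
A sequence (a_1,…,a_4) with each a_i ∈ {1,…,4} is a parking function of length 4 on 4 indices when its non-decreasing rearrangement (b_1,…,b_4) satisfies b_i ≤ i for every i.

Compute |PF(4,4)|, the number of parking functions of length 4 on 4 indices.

|PF(4,4)| = (4−4+1)·(4+1)^(4−1) = 1·125 = 125
One tuple (1,3,3,2) → sorted (1,2,3,3): b_i ≤ i ∀i, a PF.

125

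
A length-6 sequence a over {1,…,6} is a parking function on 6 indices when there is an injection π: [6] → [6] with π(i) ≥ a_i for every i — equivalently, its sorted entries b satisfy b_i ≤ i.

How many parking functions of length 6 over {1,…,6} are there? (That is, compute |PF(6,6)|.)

16807

|PF| = (6−6+1)·(6+1)^(6−1) = 1×16807 = 16807 (Pollak)
E.g. (1,1,3,2,2,5) → sorted (1,1,2,2,3,5): b_i ≤ i ∀i, a PF.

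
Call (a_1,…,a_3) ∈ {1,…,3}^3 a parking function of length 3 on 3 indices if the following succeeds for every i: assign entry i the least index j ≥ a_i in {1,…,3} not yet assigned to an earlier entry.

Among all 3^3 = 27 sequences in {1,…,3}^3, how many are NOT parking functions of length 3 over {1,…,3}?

#PF = (3−3+1)·(3+1)^(3−1) = 1·16 = 16 (Konheim–Weiss)
E.g. (3,3,1) → sorted (1,3,3): b_2=3>2, not a PF.
Total 27; non-PF = 27−16 = 11

11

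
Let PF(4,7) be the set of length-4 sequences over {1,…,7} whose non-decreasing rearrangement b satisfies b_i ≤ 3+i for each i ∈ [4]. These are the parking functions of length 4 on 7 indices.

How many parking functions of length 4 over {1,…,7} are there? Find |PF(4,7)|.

Count = (8−4)·8^(4−1) = 4×512 = 2048 (Pollak)
Example (4,5,5,5) → sorted (4,5,5,5): b_i ≤ 3+i ∀i, a PF.

2048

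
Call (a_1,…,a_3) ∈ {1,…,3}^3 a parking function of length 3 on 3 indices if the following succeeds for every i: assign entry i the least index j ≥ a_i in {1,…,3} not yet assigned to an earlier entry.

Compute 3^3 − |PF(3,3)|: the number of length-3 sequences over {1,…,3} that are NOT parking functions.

#PF = (4−3)·4^(3−1) = 1·16 = 16 [KW]
E.g. (3,3,2) → sorted (2,3,3): b_1=2>1, not a PF.
So 27 − 16 = 11 fail.

11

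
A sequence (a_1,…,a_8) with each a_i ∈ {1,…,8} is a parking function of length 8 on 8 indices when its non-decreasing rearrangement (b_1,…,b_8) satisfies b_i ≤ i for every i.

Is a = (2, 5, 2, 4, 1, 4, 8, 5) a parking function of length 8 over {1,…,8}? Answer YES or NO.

YES

Sorted: b = (1, 2, 2, 4, 4, 5, 5, 8).
  b_1=1 ≤ 1
  b_2=2 ≤ 2
  b_3=2 ≤ 3
  b_4=4 ≤ 4
  b_5=4 ≤ 5
  b_6=5 ≤ 6
  b_7=5 ≤ 7
  b_8=8 ≤ 8
All bounds hold ⇒ YES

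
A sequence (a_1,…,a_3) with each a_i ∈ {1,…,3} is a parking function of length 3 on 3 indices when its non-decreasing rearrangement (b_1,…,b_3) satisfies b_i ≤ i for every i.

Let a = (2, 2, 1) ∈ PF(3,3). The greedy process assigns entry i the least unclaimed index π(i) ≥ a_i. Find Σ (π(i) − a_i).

Σπ = 3·4/2 = 6 (π permutes [3]); Σa = 2+2+1 = 5; disp = 6−5 = 1.

1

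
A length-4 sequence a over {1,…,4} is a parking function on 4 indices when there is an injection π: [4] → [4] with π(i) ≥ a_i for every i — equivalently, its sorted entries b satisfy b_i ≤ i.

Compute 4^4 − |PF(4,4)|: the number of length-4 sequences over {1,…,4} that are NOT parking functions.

131

#PF = (4+1−4)·(4+1)^{4−1} = 1·125 = 125 [KW]
One tuple (3,4,4,2) → sorted (2,3,4,4): b_1=2>1, not a PF.
So 256 − 125 = 131 fail.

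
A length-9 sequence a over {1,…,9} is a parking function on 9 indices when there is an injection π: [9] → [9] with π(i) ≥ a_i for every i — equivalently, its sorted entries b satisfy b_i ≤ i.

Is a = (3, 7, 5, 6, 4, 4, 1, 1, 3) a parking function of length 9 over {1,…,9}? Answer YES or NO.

Sorted: b = (1, 1, 3, 3, 4, 4, 5, 6, 7).
  b_1=1 ≤ 1
  b_2=1 ≤ 2
  b_3=3 ≤ 3
  b_4=3 ≤ 4
  b_5=4 ≤ 5
  b_6=4 ≤ 6
  b_7=5 ≤ 7
  b_8=6 ≤ 8
  b_9=7 ≤ 9
All bounds hold ⇒ YES

YES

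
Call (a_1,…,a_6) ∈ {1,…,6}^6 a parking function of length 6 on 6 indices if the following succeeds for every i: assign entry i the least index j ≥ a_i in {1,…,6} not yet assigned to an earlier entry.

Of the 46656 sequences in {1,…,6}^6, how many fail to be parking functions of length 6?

#PF = (6−6+1)·(6+1)^(6−1) = 1·16807 = 16807
Check (6,5,6,1,5,6) → sorted (1,5,5,6,6,6): b_2=5>2, not a PF.
Total 46656; non-PF = 46656−16807 = 29849

29849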